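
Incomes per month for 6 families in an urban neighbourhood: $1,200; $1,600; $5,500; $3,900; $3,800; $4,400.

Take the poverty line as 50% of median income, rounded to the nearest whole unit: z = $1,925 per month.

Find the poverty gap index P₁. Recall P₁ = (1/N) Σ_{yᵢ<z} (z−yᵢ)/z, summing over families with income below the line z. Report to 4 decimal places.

Incomes under z: $1,200, $1,600 (q = 2 of N = 6).
Shortfall ratios: (1925−1200)/1925 = 0.3766; (1925−1600)/1925 = 0.1688.
Σ = 0.545455. Dividing by the full population N = 6 gives P₁ = 0.0909.

0.0909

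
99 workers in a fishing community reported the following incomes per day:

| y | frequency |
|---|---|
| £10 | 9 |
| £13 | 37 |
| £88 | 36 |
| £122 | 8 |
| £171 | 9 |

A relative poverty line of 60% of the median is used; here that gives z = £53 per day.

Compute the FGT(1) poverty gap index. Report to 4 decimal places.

Incomes under z: 9×£10, 37×£13 (q = 46 of N = 99).
Shortfall ratios: (53−10)/53 = 0.8113 (×9); (53−13)/53 = 0.7547 (×37).
Sum of shortfalls = 35.226415; P₁ averages over all N: 35.226415 / 99 = 0.3558.

0.3558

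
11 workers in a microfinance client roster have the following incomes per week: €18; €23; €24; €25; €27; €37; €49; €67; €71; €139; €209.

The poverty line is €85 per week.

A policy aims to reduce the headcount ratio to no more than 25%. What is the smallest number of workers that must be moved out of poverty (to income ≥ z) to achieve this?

9 of the 11 workers are poor, so H = 9/11 = 0.818.
A headcount ratio of at most 25% allows at most ⌊0.25 × 11⌋ = 2 poor workers.
So at least 9 − 2 = 7 must be lifted.

7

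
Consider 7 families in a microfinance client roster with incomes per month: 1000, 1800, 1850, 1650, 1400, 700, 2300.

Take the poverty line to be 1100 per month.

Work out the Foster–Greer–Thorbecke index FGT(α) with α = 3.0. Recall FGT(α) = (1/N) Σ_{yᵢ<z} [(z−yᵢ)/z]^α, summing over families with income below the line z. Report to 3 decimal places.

0.007

Below z: 700, 1000 (q = 2 of N = 7).
Normalized shortfalls: (1100−700)/1100 = 0.3636; (1100−1000)/1100 = 0.0909.
Raised to α = 3.0: 0.04808; 0.00075.
Sum = 0.048835; FGT(3.0) = 0.048835 / 7 = 0.007.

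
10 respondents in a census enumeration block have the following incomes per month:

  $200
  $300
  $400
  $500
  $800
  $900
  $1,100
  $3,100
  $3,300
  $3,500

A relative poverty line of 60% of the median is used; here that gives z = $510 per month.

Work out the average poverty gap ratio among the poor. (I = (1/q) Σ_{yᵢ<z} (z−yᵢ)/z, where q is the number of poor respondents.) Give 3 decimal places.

0.314

Incomes under z: $200, $300, $400, $500 (q = 4 of N = 10).
Shortfall ratios (z−y)/z: 0.6078, 0.4118, 0.2157, 0.0196; sum = 1.254902.
The income-gap ratio divides by q (the poor only): 1.254902 / 4 = 0.314.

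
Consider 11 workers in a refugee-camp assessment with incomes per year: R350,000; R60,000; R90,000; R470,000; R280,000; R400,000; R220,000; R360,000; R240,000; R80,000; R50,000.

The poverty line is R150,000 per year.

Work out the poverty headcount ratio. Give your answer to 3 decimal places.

4 of the 11 workers have income below R150,000.
H = 4/11 = 0.364.

0.364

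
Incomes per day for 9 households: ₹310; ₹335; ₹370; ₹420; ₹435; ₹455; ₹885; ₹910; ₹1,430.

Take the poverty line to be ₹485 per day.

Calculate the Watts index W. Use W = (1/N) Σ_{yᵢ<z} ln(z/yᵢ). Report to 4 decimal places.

0.1561

Incomes under z: ₹310, ₹335, ₹370, ₹420, ₹435, ₹455 (q = 6 of N = 9).
Log gaps: ln(485/310) = 0.4476; ln(485/335) = 0.3700; ln(485/370) = 0.2706; ln(485/420) = 0.1439; ln(485/435) = 0.1088; ln(485/455) = 0.0639.
W = 1.404789 / 9 = 0.1561.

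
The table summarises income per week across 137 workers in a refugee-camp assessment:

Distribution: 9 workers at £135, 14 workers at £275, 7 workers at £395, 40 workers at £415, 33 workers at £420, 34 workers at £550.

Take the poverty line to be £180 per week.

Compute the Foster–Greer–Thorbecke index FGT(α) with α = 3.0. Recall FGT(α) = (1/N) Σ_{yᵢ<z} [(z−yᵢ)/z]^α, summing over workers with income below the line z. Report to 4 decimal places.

0.0010

Below the line: 9×£135 (q = 9 of N = 137).
Shortfall ratios: (180−135)/180 = 0.2500 (×9).
Raised to α = 3.0: 0.01562 (×9).
Sum = 0.140625; FGT(3.0) = 0.140625 / 137 = 0.0010.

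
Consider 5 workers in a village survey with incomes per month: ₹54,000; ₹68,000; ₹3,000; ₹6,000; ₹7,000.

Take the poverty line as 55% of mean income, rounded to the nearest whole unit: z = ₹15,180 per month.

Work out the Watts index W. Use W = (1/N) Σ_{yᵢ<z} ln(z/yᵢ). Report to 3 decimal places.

Below the line: ₹3,000, ₹6,000, ₹7,000 (q = 3 of N = 5).
ln(z/y) terms: ln(15180/3000) = 1.6214; ln(15180/6000) = 0.9282; ln(15180/7000) = 0.7741.
W = 3.323654 / 5 = 0.665.

0.665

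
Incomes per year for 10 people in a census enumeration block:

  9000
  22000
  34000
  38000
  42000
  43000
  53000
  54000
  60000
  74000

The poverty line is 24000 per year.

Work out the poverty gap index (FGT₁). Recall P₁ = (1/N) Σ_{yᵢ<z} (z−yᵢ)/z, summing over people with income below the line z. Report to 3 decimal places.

Poor units: 9000, 22000 (q = 2 of N = 10).
Relative gaps: (24000−9000)/24000 = 0.6250; (24000−22000)/24000 = 0.0833.
Σ = 0.708333. Dividing by the full population N = 10 gives P₁ = 0.071.

0.071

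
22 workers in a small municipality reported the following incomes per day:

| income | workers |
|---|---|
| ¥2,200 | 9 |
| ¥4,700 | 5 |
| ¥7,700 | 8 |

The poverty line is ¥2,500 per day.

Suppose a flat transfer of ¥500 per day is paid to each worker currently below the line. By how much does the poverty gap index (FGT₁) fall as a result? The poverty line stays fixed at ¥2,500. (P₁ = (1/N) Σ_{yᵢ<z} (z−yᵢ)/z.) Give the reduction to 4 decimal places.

Before: below the line — 9×¥2,200; poverty gap index (FGT₁) = 0.049091.
After the ¥500 transfer: below the line — none; poverty gap index (FGT₁) = 0.000000.
Reduction = 0.049091 − 0.000000 = 0.0491.

0.0491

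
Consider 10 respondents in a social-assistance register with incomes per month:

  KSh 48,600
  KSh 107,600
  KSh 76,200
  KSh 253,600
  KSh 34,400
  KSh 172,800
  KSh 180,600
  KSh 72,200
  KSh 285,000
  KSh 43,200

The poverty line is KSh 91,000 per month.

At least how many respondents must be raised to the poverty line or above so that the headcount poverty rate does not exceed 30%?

2

Currently q = 5 of N = 10 are below the line (H = 0.500).
A headcount ratio of at most 30% allows at most ⌊0.30 × 10⌋ = 3 poor respondents.
So at least 5 − 3 = 2 must be lifted.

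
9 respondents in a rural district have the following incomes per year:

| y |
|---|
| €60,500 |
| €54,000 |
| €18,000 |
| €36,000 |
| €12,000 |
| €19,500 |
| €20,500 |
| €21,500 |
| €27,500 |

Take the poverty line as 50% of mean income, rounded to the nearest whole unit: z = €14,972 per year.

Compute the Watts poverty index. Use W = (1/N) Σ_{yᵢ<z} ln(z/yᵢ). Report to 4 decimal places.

0.0246

Below the line: €12,000 (q = 1 of N = 9).
Log gaps: ln(14972/12000) = 0.2213.
W = 0.221275 / 9 = 0.0246.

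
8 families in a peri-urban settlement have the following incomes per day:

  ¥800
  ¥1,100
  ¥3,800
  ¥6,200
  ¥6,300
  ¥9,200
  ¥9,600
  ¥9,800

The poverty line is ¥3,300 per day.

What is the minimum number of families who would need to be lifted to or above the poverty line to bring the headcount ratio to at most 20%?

1

2 of the 8 families are poor, so H = 2/8 = 0.250.
A headcount ratio of at most 20% allows at most ⌊0.20 × 8⌋ = 1 poor families.
So at least 2 − 1 = 1 must be lifted.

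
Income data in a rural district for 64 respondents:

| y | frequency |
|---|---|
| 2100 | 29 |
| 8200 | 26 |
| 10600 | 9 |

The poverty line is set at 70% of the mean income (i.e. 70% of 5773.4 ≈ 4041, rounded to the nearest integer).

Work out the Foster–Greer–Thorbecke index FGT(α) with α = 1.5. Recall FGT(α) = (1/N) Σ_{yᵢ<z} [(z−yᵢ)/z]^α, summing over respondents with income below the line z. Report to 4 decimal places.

0.1508

Poor units: 29×2100 (q = 29 of N = 64).
Relative gaps: (4041−2100)/4041 = 0.4803 (×29).
Raised to α = 1.5: 0.33289 (×29).
Sum = 9.653905; FGT(1.5) = 9.653905 / 64 = 0.1508.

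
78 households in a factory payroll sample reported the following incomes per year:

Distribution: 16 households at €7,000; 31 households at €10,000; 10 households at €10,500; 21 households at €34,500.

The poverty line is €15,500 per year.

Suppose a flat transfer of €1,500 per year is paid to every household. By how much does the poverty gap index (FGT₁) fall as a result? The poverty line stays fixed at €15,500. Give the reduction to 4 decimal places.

0.0707

Before: below the line — 16×€7,000, 31×€10,000, 10×€10,500; poverty gap index (FGT₁) = 0.294872.
After the €1,500 transfer: below the line — 16×€8,500, 31×€11,500, 10×€12,000; poverty gap index (FGT₁) = 0.224152.
Reduction = 0.294872 − 0.224152 = 0.0707.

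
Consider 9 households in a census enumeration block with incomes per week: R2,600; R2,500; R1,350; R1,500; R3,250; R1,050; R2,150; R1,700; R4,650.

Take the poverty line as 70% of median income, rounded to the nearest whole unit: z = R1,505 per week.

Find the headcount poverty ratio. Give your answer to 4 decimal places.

0.3333

3 of the 9 households have income below R1,505.
H = 3/9 = 0.3333.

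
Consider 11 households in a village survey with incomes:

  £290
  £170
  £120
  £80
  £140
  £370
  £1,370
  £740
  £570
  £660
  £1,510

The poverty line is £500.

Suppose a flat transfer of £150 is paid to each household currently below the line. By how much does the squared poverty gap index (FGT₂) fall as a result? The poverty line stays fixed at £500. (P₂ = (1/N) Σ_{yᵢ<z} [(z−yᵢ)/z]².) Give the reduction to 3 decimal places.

Before: below the line — £80, £120, £140, £170, £290, £370; squared poverty gap index (FGT₂) = 0.22556.
After the £150 transfer: below the line — £230, £270, £290, £320, £440; squared poverty gap index (FGT₂) = 0.07487.
Reduction = 0.22556 − 0.07487 = 0.151.

0.151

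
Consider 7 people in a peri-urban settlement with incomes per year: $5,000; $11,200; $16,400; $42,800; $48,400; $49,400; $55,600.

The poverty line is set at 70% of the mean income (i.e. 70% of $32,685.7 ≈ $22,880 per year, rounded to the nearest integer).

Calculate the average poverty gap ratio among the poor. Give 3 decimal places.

0.525

Poor units: $5,000, $11,200, $16,400 (q = 3 of N = 7).
Relative gaps: 0.7815, 0.5105, 0.2832; sum = 1.575175.
The income-gap ratio divides by q (the poor only): 1.575175 / 3 = 0.525.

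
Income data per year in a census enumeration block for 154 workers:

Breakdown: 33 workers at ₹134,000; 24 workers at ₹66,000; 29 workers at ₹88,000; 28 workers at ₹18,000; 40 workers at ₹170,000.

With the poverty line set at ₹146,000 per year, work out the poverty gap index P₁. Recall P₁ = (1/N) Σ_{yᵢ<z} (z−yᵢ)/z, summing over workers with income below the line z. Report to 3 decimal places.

0.337

Below z: 28×₹18,000, 24×₹66,000, 29×₹88,000, 33×₹134,000 (q = 114 of N = 154).
Gap ratios (z−y)/z: (146000−18000)/146000 = 0.8767 (×28); (146000−66000)/146000 = 0.5479 (×24); (146000−88000)/146000 = 0.3973 (×29); (146000−134000)/146000 = 0.0822 (×33).
Σ = 51.931507. Dividing by the full population N = 154 gives P₁ = 0.337.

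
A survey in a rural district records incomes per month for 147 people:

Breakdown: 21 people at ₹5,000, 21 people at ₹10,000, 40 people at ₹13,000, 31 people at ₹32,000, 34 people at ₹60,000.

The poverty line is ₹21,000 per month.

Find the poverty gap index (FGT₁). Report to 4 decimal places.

Poor units: 21×₹5,000, 21×₹10,000, 40×₹13,000 (q = 82 of N = 147).
Relative gaps: (21000−5000)/21000 = 0.7619 (×21); (21000−10000)/21000 = 0.5238 (×21); (21000−13000)/21000 = 0.3810 (×40).
Sum of shortfalls = 42.238095; P₁ averages over all N: 42.238095 / 147 = 0.2873.

0.2873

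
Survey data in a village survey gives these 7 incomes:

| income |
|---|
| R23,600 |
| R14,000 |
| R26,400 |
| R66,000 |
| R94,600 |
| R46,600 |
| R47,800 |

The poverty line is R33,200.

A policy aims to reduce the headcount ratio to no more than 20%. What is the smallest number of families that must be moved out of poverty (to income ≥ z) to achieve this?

2

3 of the 7 families are poor, so H = 3/7 = 0.429.
A headcount ratio of at most 20% allows at most ⌊0.20 × 7⌋ = 1 poor families.
So at least 3 − 1 = 2 must be lifted.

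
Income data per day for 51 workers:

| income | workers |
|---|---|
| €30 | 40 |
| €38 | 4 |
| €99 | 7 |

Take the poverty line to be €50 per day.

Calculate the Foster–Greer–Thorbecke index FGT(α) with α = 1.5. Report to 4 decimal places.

0.2076

Poor units: 40×€30, 4×€38 (q = 44 of N = 51).
Shortfall ratios: (50−30)/50 = 0.4000 (×40); (50−38)/50 = 0.2400 (×4).
Raised to α = 1.5: 0.25298 (×40); 0.11758 (×4).
Sum = 10.589591; FGT(1.5) = 10.589591 / 51 = 0.2076.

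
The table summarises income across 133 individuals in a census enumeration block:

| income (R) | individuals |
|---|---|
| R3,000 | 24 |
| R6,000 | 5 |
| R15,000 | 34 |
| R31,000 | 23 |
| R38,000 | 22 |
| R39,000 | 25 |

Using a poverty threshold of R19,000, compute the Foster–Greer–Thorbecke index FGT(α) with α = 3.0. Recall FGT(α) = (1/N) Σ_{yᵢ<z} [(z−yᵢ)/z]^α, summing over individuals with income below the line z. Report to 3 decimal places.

Poor units: 24×R3,000, 5×R6,000, 34×R15,000 (q = 63 of N = 133).
Relative gaps: (19000−3000)/19000 = 0.8421 (×24); (19000−6000)/19000 = 0.6842 (×5); (19000−15000)/19000 = 0.2105 (×34).
Raised to α = 3.0: 0.59717 (×24); 0.32031 (×5); 0.00933 (×34).
Sum = 16.250911; FGT(3.0) = 16.250911 / 133 = 0.122.

0.122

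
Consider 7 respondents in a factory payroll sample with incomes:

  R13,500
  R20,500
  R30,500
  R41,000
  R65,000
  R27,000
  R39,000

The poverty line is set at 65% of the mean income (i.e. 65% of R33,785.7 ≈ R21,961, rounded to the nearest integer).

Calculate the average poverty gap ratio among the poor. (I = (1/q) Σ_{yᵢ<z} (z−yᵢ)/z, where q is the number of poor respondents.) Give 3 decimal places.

0.226

Below the line: R13,500, R20,500 (q = 2 of N = 7).
Shortfall ratios (z−y)/z: 0.3853, 0.0665; sum = 0.451801.
I averages over the q = 2 poor units only: 0.451801 / 2 = 0.226.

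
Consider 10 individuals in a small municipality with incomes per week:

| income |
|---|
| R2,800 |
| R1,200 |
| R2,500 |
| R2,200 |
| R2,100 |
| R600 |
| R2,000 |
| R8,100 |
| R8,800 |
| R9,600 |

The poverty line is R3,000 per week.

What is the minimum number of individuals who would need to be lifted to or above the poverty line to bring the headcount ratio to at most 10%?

7 of the 10 individuals are poor, so H = 7/10 = 0.700.
A headcount ratio of at most 10% allows at most ⌊0.10 × 10⌋ = 1 poor individuals.
So at least 7 − 1 = 6 must be lifted.

6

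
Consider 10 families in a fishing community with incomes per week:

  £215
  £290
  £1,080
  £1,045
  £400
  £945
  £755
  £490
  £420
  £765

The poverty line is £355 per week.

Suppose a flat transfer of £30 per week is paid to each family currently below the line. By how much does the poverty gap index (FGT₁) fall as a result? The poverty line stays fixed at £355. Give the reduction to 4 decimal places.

Before: below the line — £215, £290; poverty gap index (FGT₁) = 0.057746.
After the £30 transfer: below the line — £245, £320; poverty gap index (FGT₁) = 0.040845.
Reduction = 0.057746 − 0.040845 = 0.0169.

0.0169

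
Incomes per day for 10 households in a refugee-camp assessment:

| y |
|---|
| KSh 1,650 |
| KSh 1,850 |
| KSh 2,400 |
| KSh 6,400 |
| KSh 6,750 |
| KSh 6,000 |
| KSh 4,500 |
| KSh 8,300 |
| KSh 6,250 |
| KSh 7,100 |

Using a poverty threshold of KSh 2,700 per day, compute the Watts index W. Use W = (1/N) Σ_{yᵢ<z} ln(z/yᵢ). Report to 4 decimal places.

Below z: KSh 1,650, KSh 1,850, KSh 2,400 (q = 3 of N = 10).
Log gaps: ln(2700/1650) = 0.4925; ln(2700/1850) = 0.3781; ln(2700/2400) = 0.1178.
W = 0.988326 / 10 = 0.0988.

0.0988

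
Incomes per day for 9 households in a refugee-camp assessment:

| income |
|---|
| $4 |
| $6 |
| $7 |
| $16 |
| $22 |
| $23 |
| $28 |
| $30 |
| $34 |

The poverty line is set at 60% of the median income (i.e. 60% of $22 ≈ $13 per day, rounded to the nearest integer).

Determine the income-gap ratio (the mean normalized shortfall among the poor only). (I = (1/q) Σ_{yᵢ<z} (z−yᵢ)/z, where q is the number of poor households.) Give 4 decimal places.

Incomes under z: $4, $6, $7 (q = 3 of N = 9).
Shortfall ratios (z−y)/z: 0.6923, 0.5385, 0.4615; sum = 1.692308.
I averages over the q = 3 poor units only: 1.692308 / 3 = 0.5641.

0.5641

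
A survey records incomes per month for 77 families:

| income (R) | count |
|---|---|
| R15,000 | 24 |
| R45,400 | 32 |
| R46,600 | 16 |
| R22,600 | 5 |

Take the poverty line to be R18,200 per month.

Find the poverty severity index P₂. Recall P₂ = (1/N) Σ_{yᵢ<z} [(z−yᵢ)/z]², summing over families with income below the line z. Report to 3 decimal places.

0.010

Below z: 24×R15,000 (q = 24 of N = 77).
Relative gaps: (18200−15000)/18200 = 0.1758 (×24).
Squared: 0.0309 (×24).
Sum = 0.741939; P₂ = 0.741939 / 77 = 0.010.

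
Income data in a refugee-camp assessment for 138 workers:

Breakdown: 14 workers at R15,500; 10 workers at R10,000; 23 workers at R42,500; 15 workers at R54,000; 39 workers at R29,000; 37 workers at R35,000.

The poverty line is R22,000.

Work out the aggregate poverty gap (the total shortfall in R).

Below the line: 10×R10,000, 14×R15,500 (q = 24 of N = 138).
Individual gaps: 10×(22000−10000) = 120000; 14×(22000−15500) = 91000.
Aggregate gap = R211,000.

R211,000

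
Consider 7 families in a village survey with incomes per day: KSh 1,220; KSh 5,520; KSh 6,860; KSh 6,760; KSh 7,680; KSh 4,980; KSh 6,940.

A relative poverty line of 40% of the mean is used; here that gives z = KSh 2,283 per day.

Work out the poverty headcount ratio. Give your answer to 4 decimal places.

0.1429

1 of the 7 families have income below KSh 2,283.
H = 1/7 = 0.1429.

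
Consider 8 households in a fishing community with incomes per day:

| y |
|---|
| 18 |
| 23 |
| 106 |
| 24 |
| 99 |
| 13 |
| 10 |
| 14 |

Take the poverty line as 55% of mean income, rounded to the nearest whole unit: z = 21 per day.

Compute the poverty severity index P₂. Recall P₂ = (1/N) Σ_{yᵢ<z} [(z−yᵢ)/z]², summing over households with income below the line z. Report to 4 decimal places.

Below the line: 10, 13, 14, 18 (q = 4 of N = 8).
Relative gaps: (21−10)/21 = 0.5238; (21−13)/21 = 0.3810; (21−14)/21 = 0.3333; (21−18)/21 = 0.1429.
Squared: 0.2744; 0.1451; 0.1111; 0.0204.
Sum = 0.551020; P₂ = 0.551020 / 8 = 0.0689.

0.0689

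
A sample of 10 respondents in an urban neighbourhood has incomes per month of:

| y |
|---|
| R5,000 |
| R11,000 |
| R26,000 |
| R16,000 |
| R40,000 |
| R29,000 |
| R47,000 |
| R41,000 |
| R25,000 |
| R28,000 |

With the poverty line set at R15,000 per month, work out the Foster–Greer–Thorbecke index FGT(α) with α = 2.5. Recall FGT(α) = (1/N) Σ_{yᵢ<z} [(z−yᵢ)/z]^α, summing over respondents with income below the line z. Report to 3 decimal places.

Below z: R5,000, R11,000 (q = 2 of N = 10).
Shortfall ratios: (15000−5000)/15000 = 0.6667; (15000−11000)/15000 = 0.2667.
Raised to α = 2.5: 0.36289; 0.03672.
Sum = 0.399609; FGT(2.5) = 0.399609 / 10 = 0.040.

0.040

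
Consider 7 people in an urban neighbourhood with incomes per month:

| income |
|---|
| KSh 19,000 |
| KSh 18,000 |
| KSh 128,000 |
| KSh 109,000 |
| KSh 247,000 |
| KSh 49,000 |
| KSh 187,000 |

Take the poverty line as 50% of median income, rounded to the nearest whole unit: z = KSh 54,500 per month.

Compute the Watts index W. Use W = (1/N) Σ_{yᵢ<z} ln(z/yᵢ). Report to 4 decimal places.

0.3240

Incomes under z: KSh 18,000, KSh 19,000, KSh 49,000 (q = 3 of N = 7).
Log shortfalls: ln(54500/18000) = 1.1078; ln(54500/19000) = 1.0538; ln(54500/49000) = 0.1064.
W = 2.267971 / 7 = 0.3240.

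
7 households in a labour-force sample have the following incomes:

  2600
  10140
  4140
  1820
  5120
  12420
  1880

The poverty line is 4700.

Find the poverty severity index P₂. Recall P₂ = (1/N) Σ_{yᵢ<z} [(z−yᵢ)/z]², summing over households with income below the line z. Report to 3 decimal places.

0.136

Incomes under z: 1820, 1880, 2600, 4140 (q = 4 of N = 7).
Relative gaps: (4700−1820)/4700 = 0.6128; (4700−1880)/4700 = 0.6000; (4700−2600)/4700 = 0.4468; (4700−4140)/4700 = 0.1191.
Squared: 0.3755; 0.3600; 0.1996; 0.0142.
Sum = 0.949316; P₂ = 0.949316 / 7 = 0.136.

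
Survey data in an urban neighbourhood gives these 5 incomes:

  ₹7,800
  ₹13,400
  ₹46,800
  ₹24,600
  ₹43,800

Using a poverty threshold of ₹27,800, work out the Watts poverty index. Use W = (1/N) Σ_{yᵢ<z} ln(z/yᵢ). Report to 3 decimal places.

Poor units: ₹7,800, ₹13,400, ₹24,600 (q = 3 of N = 5).
Log gaps: ln(27800/7800) = 1.2709; ln(27800/13400) = 0.7298; ln(27800/24600) = 0.1223.
W = 2.122983 / 5 = 0.425.

0.425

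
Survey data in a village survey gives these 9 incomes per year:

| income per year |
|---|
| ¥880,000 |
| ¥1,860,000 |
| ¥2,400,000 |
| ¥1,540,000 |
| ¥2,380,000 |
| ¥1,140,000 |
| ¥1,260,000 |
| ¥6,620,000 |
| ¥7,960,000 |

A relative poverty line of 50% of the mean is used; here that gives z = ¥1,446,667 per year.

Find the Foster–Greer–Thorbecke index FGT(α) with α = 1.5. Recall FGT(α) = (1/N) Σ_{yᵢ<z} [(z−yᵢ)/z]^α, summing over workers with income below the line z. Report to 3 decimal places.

0.043

Below z: ¥880,000, ¥1,140,000, ¥1,260,000 (q = 3 of N = 9).
Relative gaps: (1446667−880000)/1446667 = 0.3917; (1446667−1140000)/1446667 = 0.2120; (1446667−1260000)/1446667 = 0.1290.
Raised to α = 1.5: 0.24515; 0.09760; 0.04635.
Sum = 0.389103; FGT(1.5) = 0.389103 / 9 = 0.043.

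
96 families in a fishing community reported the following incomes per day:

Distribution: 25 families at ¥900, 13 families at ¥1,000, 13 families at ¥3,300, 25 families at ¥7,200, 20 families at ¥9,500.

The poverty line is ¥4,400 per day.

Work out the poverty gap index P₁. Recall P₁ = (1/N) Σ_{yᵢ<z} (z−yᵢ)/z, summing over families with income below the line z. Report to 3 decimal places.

Below z: 25×¥900, 13×¥1,000, 13×¥3,300 (q = 51 of N = 96).
Relative gaps: (4400−900)/4400 = 0.7955 (×25); (4400−1000)/4400 = 0.7727 (×13); (4400−3300)/4400 = 0.2500 (×13).
Sum of shortfalls = 33.181818; P₁ averages over all N: 33.181818 / 96 = 0.346.

0.346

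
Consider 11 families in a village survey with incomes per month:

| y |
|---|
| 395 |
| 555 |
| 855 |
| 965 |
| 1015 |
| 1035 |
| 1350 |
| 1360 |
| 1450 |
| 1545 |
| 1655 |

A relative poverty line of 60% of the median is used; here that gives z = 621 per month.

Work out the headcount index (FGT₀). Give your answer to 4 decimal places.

2 of the 11 families have income below 621.
H = 2/11 = 0.1818.

0.1818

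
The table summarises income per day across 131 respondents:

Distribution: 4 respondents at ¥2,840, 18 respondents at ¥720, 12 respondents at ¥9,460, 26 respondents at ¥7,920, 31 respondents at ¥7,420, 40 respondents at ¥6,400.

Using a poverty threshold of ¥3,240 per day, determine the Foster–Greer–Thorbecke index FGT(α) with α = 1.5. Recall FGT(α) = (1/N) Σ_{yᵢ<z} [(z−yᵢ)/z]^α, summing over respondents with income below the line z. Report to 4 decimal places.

Below the line: 18×¥720, 4×¥2,840 (q = 22 of N = 131).
Shortfall ratios: (3240−720)/3240 = 0.7778 (×18); (3240−2840)/3240 = 0.1235 (×4).
Raised to α = 1.5: 0.68594 (×18); 0.04338 (×4).
Sum = 12.520353; FGT(1.5) = 12.520353 / 131 = 0.0956.

0.0956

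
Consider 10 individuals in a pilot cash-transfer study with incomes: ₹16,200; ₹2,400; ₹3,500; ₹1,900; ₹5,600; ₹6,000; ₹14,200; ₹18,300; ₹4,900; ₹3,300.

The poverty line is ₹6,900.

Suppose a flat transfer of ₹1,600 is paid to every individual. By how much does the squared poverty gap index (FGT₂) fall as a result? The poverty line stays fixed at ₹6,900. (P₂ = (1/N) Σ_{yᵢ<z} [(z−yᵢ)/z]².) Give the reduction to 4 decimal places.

0.1027

Before: below the line — ₹1,900, ₹2,400, ₹3,300, ₹3,500, ₹4,900, ₹5,600, ₹6,000; squared poverty gap index (FGT₂) = 0.160197.
After the ₹1,600 transfer: below the line — ₹3,500, ₹4,000, ₹4,900, ₹5,100, ₹6,500; squared poverty gap index (FGT₂) = 0.057488.
Reduction = 0.160197 − 0.057488 = 0.1027.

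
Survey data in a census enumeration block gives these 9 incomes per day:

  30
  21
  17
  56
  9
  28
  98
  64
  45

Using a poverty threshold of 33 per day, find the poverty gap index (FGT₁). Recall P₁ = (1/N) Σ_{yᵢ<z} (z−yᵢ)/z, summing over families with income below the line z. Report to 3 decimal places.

0.202

Incomes under z: 9, 17, 21, 28, 30 (q = 5 of N = 9).
Normalized shortfalls: (33−9)/33 = 0.7273; (33−17)/33 = 0.4848; (33−21)/33 = 0.3636; (33−28)/33 = 0.1515; (33−30)/33 = 0.0909.
Σ = 1.818182. Dividing by the full population N = 9 gives P₁ = 0.202.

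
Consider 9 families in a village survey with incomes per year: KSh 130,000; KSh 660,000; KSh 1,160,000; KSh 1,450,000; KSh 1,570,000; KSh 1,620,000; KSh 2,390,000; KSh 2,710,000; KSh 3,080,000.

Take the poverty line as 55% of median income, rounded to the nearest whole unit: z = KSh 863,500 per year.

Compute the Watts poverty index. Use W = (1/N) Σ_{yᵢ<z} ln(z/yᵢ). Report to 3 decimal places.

Below z: KSh 130,000, KSh 660,000 (q = 2 of N = 9).
Log gaps: ln(863500/130000) = 1.8935; ln(863500/660000) = 0.2688.
W = 2.162214 / 9 = 0.240.

0.240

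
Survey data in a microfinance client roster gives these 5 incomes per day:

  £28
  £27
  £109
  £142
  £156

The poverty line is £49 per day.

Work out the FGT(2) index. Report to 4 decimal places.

0.0771

Below the line: £27, £28 (q = 2 of N = 5).
Normalized shortfalls: (49−27)/49 = 0.4490; (49−28)/49 = 0.4286.
Squared: 0.2016; 0.1837.
Sum = 0.385256; P₂ = 0.385256 / 5 = 0.0771.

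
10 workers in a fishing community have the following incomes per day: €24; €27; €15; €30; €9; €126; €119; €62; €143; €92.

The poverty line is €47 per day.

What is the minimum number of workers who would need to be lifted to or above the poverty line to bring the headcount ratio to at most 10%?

Currently q = 5 of N = 10 are below the line (H = 0.500).
A headcount ratio of at most 10% allows at most ⌊0.10 × 10⌋ = 1 poor workers.
So at least 5 − 1 = 4 must be lifted.

4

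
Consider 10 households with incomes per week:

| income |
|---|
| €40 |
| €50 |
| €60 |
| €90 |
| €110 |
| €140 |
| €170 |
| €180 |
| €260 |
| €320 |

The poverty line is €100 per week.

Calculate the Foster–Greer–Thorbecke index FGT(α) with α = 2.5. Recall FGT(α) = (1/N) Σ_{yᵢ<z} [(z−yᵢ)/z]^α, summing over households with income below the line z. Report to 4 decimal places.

Incomes under z: €40, €50, €60, €90 (q = 4 of N = 10).
Gap ratios (z−y)/z: (100−40)/100 = 0.6000; (100−50)/100 = 0.5000; (100−60)/100 = 0.4000; (100−90)/100 = 0.1000.
Raised to α = 2.5: 0.27885; 0.17678; 0.10119; 0.00316.
Sum = 0.559987; FGT(2.5) = 0.559987 / 10 = 0.0560.

0.0560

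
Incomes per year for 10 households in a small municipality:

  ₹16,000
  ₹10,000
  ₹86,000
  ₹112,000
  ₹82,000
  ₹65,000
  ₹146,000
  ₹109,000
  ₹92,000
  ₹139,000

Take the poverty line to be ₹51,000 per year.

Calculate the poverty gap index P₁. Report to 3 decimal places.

Poor units: ₹10,000, ₹16,000 (q = 2 of N = 10).
Normalized shortfalls: (51000−10000)/51000 = 0.8039; (51000−16000)/51000 = 0.6863.
Sum of shortfalls = 1.490196; P₁ averages over all N: 1.490196 / 10 = 0.149.

0.149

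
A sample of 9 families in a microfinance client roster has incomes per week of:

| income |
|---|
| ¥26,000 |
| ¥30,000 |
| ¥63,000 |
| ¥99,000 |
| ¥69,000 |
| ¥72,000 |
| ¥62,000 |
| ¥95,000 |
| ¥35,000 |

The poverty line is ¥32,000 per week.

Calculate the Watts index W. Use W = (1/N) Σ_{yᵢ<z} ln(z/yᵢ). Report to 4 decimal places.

0.0302

Below the line: ¥26,000, ¥30,000 (q = 2 of N = 9).
ln(z/y) terms: ln(32000/26000) = 0.2076; ln(32000/30000) = 0.0645.
W = 0.272178 / 9 = 0.0302.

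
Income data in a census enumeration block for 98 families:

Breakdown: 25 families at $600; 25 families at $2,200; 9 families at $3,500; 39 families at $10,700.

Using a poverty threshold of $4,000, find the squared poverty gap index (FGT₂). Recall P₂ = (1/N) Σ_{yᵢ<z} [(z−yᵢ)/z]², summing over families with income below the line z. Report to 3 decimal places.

0.237

Poor units: 25×$600, 25×$2,200, 9×$3,500 (q = 59 of N = 98).
Normalized shortfalls: (4000−600)/4000 = 0.8500 (×25); (4000−2200)/4000 = 0.4500 (×25); (4000−3500)/4000 = 0.1250 (×9).
Squared: 0.7225 (×25); 0.2025 (×25); 0.0156 (×9).
Sum = 23.265625; P₂ = 23.265625 / 98 = 0.237.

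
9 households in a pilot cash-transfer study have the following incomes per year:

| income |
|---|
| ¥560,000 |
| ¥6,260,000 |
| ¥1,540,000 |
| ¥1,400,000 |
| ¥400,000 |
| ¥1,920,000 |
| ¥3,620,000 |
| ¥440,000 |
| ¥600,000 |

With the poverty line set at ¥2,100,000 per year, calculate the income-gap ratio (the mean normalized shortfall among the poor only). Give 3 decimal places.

Incomes under z: ¥400,000, ¥440,000, ¥560,000, ¥600,000, ¥1,400,000, ¥1,540,000, ¥1,920,000 (q = 7 of N = 9).
Shortfall ratios (z−y)/z: 0.8095, 0.7905, 0.7333, 0.7143, 0.3333, 0.2667, 0.0857; sum = 3.733333.
The income-gap ratio divides by q (the poor only): 3.733333 / 7 = 0.533.

0.533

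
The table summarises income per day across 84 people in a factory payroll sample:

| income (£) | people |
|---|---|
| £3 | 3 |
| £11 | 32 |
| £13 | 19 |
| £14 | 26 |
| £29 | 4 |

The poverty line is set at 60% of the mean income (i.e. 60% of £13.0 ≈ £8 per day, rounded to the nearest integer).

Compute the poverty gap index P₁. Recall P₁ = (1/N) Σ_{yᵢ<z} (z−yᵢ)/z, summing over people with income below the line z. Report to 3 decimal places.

0.022

Below the line: 3×£3 (q = 3 of N = 84).
Relative gaps: (8−3)/8 = 0.6250 (×3).
Sum of shortfalls = 1.875000; P₁ averages over all N: 1.875000 / 84 = 0.022.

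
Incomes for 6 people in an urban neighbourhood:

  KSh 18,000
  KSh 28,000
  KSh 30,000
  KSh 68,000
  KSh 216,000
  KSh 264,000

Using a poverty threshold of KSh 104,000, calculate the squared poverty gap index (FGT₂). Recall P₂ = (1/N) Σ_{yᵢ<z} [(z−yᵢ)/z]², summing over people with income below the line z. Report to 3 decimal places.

0.307

Poor units: KSh 18,000, KSh 28,000, KSh 30,000, KSh 68,000 (q = 4 of N = 6).
Shortfall ratios: (104000−18000)/104000 = 0.8269; (104000−28000)/104000 = 0.7308; (104000−30000)/104000 = 0.7115; (104000−68000)/104000 = 0.3462.
Squared: 0.6838; 0.5340; 0.5063; 0.1198.
Sum = 1.843935; P₂ = 1.843935 / 6 = 0.307.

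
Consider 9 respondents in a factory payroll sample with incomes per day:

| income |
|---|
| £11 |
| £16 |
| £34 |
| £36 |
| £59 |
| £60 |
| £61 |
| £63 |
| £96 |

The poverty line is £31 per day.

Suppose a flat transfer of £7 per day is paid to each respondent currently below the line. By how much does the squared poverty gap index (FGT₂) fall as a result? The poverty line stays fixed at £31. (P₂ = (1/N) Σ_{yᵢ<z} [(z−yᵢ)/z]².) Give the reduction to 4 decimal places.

Before: below the line — £11, £16; squared poverty gap index (FGT₂) = 0.072263.
After the £7 transfer: below the line — £18, £23; squared poverty gap index (FGT₂) = 0.026940.
Reduction = 0.072263 − 0.026940 = 0.0453.

0.0453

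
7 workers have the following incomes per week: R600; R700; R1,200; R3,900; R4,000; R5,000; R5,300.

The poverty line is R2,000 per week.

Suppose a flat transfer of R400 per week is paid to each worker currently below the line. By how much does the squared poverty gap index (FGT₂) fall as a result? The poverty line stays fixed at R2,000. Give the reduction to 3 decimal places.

0.083

Before: below the line — R600, R700, R1,200; squared poverty gap index (FGT₂) = 0.15321.
After the R400 transfer: below the line — R1,000, R1,100, R1,600; squared poverty gap index (FGT₂) = 0.07036.
Reduction = 0.15321 − 0.07036 = 0.083.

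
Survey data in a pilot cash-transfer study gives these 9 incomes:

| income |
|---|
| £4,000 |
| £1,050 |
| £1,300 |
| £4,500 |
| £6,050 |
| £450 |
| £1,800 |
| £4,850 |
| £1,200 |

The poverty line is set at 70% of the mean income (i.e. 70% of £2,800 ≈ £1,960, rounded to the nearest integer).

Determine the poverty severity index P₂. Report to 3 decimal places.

Below the line: £450, £1,050, £1,200, £1,300, £1,800 (q = 5 of N = 9).
Shortfall ratios: (1960−450)/1960 = 0.7704; (1960−1050)/1960 = 0.4643; (1960−1200)/1960 = 0.3878; (1960−1300)/1960 = 0.3367; (1960−1800)/1960 = 0.0816.
Squared: 0.5935; 0.2156; 0.1504; 0.1134; 0.0067.
Sum = 1.079498; P₂ = 1.079498 / 9 = 0.120.

0.120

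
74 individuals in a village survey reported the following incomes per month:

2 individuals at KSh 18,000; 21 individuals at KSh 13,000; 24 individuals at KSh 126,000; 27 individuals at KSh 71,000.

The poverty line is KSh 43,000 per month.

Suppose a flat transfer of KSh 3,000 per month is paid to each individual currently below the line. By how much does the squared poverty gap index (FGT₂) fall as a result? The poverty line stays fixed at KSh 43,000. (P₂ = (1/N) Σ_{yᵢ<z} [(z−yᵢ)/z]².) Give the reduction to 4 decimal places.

0.0283

Before: below the line — 21×KSh 13,000, 2×KSh 18,000; squared poverty gap index (FGT₂) = 0.147267.
After the KSh 3,000 transfer: below the line — 21×KSh 16,000, 2×KSh 21,000; squared poverty gap index (FGT₂) = 0.118961.
Reduction = 0.147267 − 0.118961 = 0.0283.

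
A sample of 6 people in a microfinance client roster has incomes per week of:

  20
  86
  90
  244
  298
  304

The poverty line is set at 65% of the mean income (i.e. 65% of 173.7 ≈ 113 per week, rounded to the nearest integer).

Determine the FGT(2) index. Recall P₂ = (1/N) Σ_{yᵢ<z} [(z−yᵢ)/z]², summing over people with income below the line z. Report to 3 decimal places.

Below the line: 20, 86, 90 (q = 3 of N = 6).
Gap ratios (z−y)/z: (113−20)/113 = 0.8230; (113−86)/113 = 0.2389; (113−90)/113 = 0.2035.
Squared: 0.6773; 0.0571; 0.0414.
Sum = 0.775863; P₂ = 0.775863 / 6 = 0.129.

0.129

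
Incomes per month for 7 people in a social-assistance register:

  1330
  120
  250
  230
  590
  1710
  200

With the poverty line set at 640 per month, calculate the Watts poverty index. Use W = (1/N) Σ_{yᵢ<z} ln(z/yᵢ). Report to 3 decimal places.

Below z: 120, 200, 230, 250, 590 (q = 5 of N = 7).
Log gaps: ln(640/120) = 1.6740; ln(640/200) = 1.1632; ln(640/230) = 1.0234; ln(640/250) = 0.9400; ln(640/590) = 0.0813.
W = 4.881869 / 7 = 0.697.

0.697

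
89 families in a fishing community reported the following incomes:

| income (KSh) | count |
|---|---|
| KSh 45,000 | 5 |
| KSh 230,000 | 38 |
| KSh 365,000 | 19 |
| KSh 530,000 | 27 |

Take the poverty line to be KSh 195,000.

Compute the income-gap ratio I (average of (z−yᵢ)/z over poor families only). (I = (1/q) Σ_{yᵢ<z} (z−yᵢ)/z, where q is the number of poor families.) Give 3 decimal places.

Below the line: 5×KSh 45,000 (q = 5 of N = 89).
Shortfall ratios (z−y)/z: 0.7692 (×5); sum = 3.846154.
The income-gap ratio divides by q (the poor only): 3.846154 / 5 = 0.769.

0.769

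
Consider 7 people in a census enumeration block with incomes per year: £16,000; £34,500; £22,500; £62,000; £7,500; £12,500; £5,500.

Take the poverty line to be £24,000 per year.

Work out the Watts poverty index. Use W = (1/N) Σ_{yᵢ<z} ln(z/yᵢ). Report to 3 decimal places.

0.537

Below z: £5,500, £7,500, £12,500, £16,000, £22,500 (q = 5 of N = 7).
Log gaps: ln(24000/5500) = 1.4733; ln(24000/7500) = 1.1632; ln(24000/12500) = 0.6523; ln(24000/16000) = 0.4055; ln(24000/22500) = 0.0645.
W = 3.758785 / 7 = 0.537.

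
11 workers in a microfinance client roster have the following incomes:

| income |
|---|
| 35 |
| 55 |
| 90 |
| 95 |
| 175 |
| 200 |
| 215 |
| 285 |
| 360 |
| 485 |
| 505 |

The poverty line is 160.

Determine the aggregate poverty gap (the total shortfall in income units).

Poor units: 35, 55, 90, 95 (q = 4 of N = 11).
Individual gaps: 160−35 = 125; 160−55 = 105; 160−90 = 70; 160−95 = 65.
Aggregate gap = 365.

365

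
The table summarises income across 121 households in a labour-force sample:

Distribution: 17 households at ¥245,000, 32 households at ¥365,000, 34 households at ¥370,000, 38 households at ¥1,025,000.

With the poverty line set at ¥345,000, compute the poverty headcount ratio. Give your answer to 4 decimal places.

17 of the 121 households have income below ¥345,000.
H = 17/121 = 0.1405.

0.1405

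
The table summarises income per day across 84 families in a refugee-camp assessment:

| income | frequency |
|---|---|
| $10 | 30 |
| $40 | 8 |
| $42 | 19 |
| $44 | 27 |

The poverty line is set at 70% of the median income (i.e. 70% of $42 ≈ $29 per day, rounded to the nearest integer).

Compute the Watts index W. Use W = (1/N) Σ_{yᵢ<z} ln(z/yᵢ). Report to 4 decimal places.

Incomes under z: 30×$10 (q = 30 of N = 84).
ln(z/y) terms: ln(29/10) = 1.0647 (×30).
W = 31.941322 / 84 = 0.3803.

0.3803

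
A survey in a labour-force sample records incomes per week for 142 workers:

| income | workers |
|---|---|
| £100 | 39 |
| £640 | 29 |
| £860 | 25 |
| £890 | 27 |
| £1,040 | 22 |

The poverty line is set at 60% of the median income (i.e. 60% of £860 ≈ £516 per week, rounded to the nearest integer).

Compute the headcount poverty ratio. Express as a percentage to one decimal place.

39 of the 142 workers have income below £516.
H = 39/142 = 27.5%.

27.5%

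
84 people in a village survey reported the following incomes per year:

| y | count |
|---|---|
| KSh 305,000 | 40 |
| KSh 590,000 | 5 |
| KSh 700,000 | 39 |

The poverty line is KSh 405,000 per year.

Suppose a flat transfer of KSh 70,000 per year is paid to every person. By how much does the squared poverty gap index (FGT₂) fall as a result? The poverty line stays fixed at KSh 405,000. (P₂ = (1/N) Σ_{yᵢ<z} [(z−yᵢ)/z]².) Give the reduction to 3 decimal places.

Before: below the line — 40×KSh 305,000; squared poverty gap index (FGT₂) = 0.02903.
After the KSh 70,000 transfer: below the line — 40×KSh 375,000; squared poverty gap index (FGT₂) = 0.00261.
Reduction = 0.02903 − 0.00261 = 0.026.

0.026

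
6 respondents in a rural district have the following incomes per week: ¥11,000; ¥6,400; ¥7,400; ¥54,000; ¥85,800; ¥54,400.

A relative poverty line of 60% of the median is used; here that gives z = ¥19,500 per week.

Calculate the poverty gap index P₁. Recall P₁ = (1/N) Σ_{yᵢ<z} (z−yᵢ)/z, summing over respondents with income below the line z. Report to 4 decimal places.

0.2880

Incomes under z: ¥6,400, ¥7,400, ¥11,000 (q = 3 of N = 6).
Gap ratios (z−y)/z: (19500−6400)/19500 = 0.6718; (19500−7400)/19500 = 0.6205; (19500−11000)/19500 = 0.4359.
Σ = 1.728205. Dividing by the full population N = 6 gives P₁ = 0.2880.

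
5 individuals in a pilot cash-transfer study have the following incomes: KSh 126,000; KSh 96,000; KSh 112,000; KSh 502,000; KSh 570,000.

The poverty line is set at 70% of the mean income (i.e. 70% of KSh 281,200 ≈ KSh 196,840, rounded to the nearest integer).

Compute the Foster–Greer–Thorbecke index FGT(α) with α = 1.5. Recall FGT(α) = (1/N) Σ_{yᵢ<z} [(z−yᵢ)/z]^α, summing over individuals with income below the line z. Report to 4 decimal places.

0.1731

Below the line: KSh 96,000, KSh 112,000, KSh 126,000 (q = 3 of N = 5).
Relative gaps: (196840−96000)/196840 = 0.5123; (196840−112000)/196840 = 0.4310; (196840−126000)/196840 = 0.3599.
Raised to α = 1.5: 0.36667; 0.28296; 0.21590.
Sum = 0.865535; FGT(1.5) = 0.865535 / 5 = 0.1731.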